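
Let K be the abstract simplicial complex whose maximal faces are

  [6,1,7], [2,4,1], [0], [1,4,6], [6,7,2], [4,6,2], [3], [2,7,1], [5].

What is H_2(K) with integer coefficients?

Order the vertices as 0 < 1 < 2 < 3 < 4 < 5 < 6 < 7. Listing each simplex with vertices in this order, K has dimension 2 with simplices:

  0-simplices (8): [0], [1], [2], [3], [4], [5], [6], [7]
  1-simplices (9): [1,2], [1,4], [1,6], [1,7], [2,4], [2,6], [2,7], [4,6], [6,7]
  2-simplices (6): [1,2,4], [1,2,7], [1,4,6], [1,6,7], [2,4,6], [2,6,7]

Hence C_0 ≅ Z^8, C_1 ≅ Z^9, C_2 ≅ Z^6.

∂_1: C_1 → C_0 is given by ∂[p,q] = [q] − [p]. For instance
  ∂[2,7] = [7] − [2].
As a 8×9 matrix over Z this has rank 4, with invariant factors (1,1,1,1).

Boundary ∂_2: C_2 → C_1 acts by ∂[p,q,r] = [q,r] − [p,r] + [p,q]. For instance
  ∂[1,2,7] = [2,7] − [1,7] + [1,2],
  ∂[2,4,6] = [4,6] − [2,6] + [2,4].
The resulting 9×6 matrix has rank 5, and its Smith normal form has invariant factors (1,1,1,1,1).

From H_k ≅ ker(∂_k) / im(∂_{k+1}) we obtain:

  H_2: rank ker ∂_2 − rank ∂_3 = (6 − 5) − 0 = 1, and there is no ∂_3, so H_2 ≅ Z.

(K is a triangulation of the disjoint union of the 2-sphere S^2 and a set of 3 points.)

H_2 ≅ Z.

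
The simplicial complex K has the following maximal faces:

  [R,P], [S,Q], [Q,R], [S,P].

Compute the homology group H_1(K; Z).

H_1 = Z.

Order the vertices as P < Q < R < S. Listing each simplex with vertices in this order, K has dimension 1 with simplices:

  0-simplices (4): P, Q, R, S
  1-simplices (4): PR, PS, QR, QS

Hence C_0 ≅ Z^4, C_1 ≅ Z^4.

Boundary ∂_1: C_1 → C_0 maps an edge to its endpoints' difference, ∂[p,q] = q − p. For instance
  ∂QR = R − Q.
The resulting 4×4 matrix has rank 3, and its Smith normal form has invariant factors (1,1,1).

Computing H_k = (kernel of ∂_k) / (image of ∂_{k+1}):

  H_1: rank ker ∂_1 − rank ∂_2 = (4 − 3) − 0 = 1, and there is no ∂_2, so H_1 ≅ Z.

(K is a triangulation of the circle S^1.)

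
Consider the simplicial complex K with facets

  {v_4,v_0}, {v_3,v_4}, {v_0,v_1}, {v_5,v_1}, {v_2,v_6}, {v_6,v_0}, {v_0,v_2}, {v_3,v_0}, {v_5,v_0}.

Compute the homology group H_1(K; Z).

H_1 = Z^3.

Fix the vertex order v_0 < v_1 < v_2 < v_3 < v_4 < v_5 < v_6 and write every simplex with vertices in increasing order. Then dim K = 1 and the simplices of K are:

  0-simplices (7): [v_0], [v_1], [v_2], [v_3], [v_4], [v_5], [v_6]
  1-simplices (9): [v_0,v_1], [v_0,v_2], [v_0,v_3], [v_0,v_4], [v_0,v_5], [v_0,v_6], [v_1,v_5], [v_2,v_6], [v_3,v_4]

so the chain groups are C_0 ≅ Z^7, C_1 ≅ Z^9.

Boundary ∂_1: C_1 → C_0 maps an edge to its endpoints' difference, ∂[p,q] = q − p. For instance
  ∂[v_1,v_5] = [v_5] − [v_1].
This gives a 7×9 integer matrix of rank 6; reducing to Smith normal form yields diagonal entries (1,1,1,1,1,1).

Reading off H_k = ker ∂_k / im ∂_{k+1}:

  H_1: rank ker ∂_1 − rank ∂_2 = (9 − 6) − 0 = 3, and there is no ∂_2, so H_1 ≅ Z^3.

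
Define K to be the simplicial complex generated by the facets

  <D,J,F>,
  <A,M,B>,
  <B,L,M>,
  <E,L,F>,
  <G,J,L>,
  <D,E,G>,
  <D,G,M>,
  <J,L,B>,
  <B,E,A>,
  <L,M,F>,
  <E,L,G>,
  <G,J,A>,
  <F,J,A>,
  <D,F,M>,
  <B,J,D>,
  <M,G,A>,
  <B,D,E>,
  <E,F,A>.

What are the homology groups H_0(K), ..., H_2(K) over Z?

Fix the vertex order A < B < D < E < F < G < J < L < M and write every simplex with vertices in increasing order. Then dim K = 2 and the simplices of K are:

  0-simplices (9): A, B, D, E, F, G, J, L, M
  1-simplices (27): AB, AE, AF, AG, AJ, AM, BD, BE, BJ, BL, BM, DE, DF, DG, DJ, DM, EF, EG, EL, FJ, FL, FM, GJ, GL, GM, JL, LM
  2-simplices (18): ABE, ABM, AEF, AFJ, AGJ, AGM, BDE, BDJ, BJL, BLM, DEG, DFJ, DFM, DGM, EFL, EGL, FLM, GJL

Hence C_0 ≅ Z^9, C_1 ≅ Z^27, C_2 ≅ Z^18.

Boundary ∂_1: C_1 → C_0 sends each edge [p,q] (with p < q) to q − p.
This gives a 9×27 integer matrix of rank 8; reducing to Smith normal form yields diagonal entries (1,1,1,1,1,1,1,1).

The boundary map ∂_2: C_2 → C_1 sends each 2-simplex [p,q,r] to [q,r] − [p,r] + [p,q]. For instance
  ∂AEF = EF − AF + AE,
  ∂AFJ = FJ − AJ + AF.
This gives a 27×18 integer matrix of rank 17; reducing to Smith normal form yields diagonal entries (1,1,1,1,1,1,1,1,1,1,1,1,1,1,1,1,1).

From H_k ≅ ker(∂_k) / im(∂_{k+1}) we obtain:

  H_0: rank C_0 − rank ∂_1 = 9 − 8 = 1, and the invariant factors of ∂_1 are all 1, so H_0 = Z.
  H_1: rank ker ∂_1 − rank ∂_2 = (27 − 8) − 17 = 2, and the invariant factors of ∂_2 are all 1, so H_1 = Z^2.
  H_2: rank ker ∂_2 − rank ∂_3 = (18 − 17) − 0 = 1, and there is no ∂_3, so H_2 = Z.

(K is a triangulation of the torus T^2.)

H_0 ≅ Z,  H_1 ≅ Z^2,  H_2 ≅ Z.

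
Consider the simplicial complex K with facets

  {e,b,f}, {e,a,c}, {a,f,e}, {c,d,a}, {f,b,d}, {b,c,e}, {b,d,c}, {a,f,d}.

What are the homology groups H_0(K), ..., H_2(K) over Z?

Order the vertices as a < b < c < d < e < f. Listing each simplex with vertices in this order, K has dimension 2 with simplices:

  0-simplices (6): a, b, c, d, e, f
  1-simplices (12): ac, ad, ae, af, bc, bd, be, bf, cd, ce, df, ef
  2-simplices (8): acd, ace, adf, aef, bcd, bce, bdf, bef

so the chain groups are C_0 ≅ Z^6, C_1 ≅ Z^12, C_2 ≅ Z^8.

Boundary ∂_1: C_1 → C_0 is given by ∂[p,q] = [q] − [p]. For instance
  ∂ae = e − a.
As a 6×12 matrix over Z this has rank 5, with invariant factors (1,1,1,1,1).

∂_2: C_2 → C_1 acts by ∂[p,q,r] = [q,r] − [p,r] + [p,q]. For instance
  ∂bef = ef − bf + be,
  ∂acd = cd − ad + ac.
As a 12×8 matrix over Z this has rank 7, with invariant factors (1,1,1,1,1,1,1).

Reading off H_k = ker ∂_k / im ∂_{k+1}:

  H_0: rank C_0 − rank ∂_1 = 6 − 5 = 1, and the invariant factors of ∂_1 are all 1, so H_0 = Z.
  H_1: rank ker ∂_1 − rank ∂_2 = (12 − 5) − 7 = 0, and the invariant factors of ∂_2 are all 1, so H_1 = 0.
  H_2: rank ker ∂_2 − rank ∂_3 = (8 − 7) − 0 = 1, and there is no ∂_3, so H_2 = Z.

(K is a triangulation of the 2-sphere S^2.)

H_0 ≅ Z,  H_1 = 0,  H_2 ≅ Z.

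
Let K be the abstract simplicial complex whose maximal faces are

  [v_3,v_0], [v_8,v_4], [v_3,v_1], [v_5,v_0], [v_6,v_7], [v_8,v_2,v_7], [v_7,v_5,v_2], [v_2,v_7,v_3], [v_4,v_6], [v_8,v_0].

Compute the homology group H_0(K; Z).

H_0 ≅ Z.

Order the vertices as v_0 < v_1 < v_2 < v_3 < v_4 < v_5 < v_6 < v_7 < v_8. Listing each simplex with vertices in this order, K has dimension 2 with simplices:

  0-simplices (9): [v_0], [v_1], [v_2], [v_3], [v_4], [v_5], [v_6], [v_7], [v_8]
  1-simplices (14): [v_0,v_3], [v_0,v_5], [v_0,v_8], [v_1,v_3], [v_2,v_3], [v_2,v_5], [v_2,v_7], [v_2,v_8], [v_3,v_7], [v_4,v_6], [v_4,v_8], [v_5,v_7], [v_6,v_7], [v_7,v_8]
  2-simplices (3): [v_2,v_3,v_7], [v_2,v_5,v_7], [v_2,v_7,v_8]

so the chain groups are C_0 ≅ Z^9, C_1 ≅ Z^14, C_2 ≅ Z^3.

The boundary map ∂_1: C_1 → C_0 sends each edge [p,q] (with p < q) to q − p. For instance
  ∂[v_1,v_3] = [v_3] − [v_1].
The 9×14 boundary matrix has rank 8 and Smith normal form diag(1,1,1,1,1,1,1,1).

∂_2: C_2 → C_1 acts by ∂[p,q,r] = [q,r] − [p,r] + [p,q]. For instance
  ∂[v_2,v_3,v_7] = [v_3,v_7] − [v_2,v_7] + [v_2,v_3],
  ∂[v_2,v_7,v_8] = [v_7,v_8] − [v_2,v_8] + [v_2,v_7].
As a 14×3 matrix over Z this has rank 3, with invariant factors (1,1,1).

Computing H_k = (kernel of ∂_k) / (image of ∂_{k+1}):

  H_0: rank C_0 − rank ∂_1 = 9 − 8 = 1, and the invariant factors of ∂_1 are all 1, so H_0 ≅ Z.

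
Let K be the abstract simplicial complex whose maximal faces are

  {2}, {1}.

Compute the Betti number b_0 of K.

Order the vertices as 1 < 2. Listing each simplex with vertices in this order, K has dimension 0 with simplices:

  0-simplices (2): [1], [2]

Hence C_0 ≅ Z^2.

Computing H_k = (kernel of ∂_k) / (image of ∂_{k+1}):

  H_0: rank C_0 − rank ∂_1 = 2 − 0 = 2, and there is no ∂_1, so H_0 = Z^2.

Hence the Betti numbers are b_0 = 2.

b_0 = 2.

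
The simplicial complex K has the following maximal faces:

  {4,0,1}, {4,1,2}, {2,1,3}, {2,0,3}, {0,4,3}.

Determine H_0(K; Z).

We work with the vertex ordering 0 < 1 < 2 < 3 < 4. The simplices of K, each written with vertices in increasing order, are:

  0-simplices (5): [0], [1], [2], [3], [4]
  1-simplices (10): [0,1], [0,2], [0,3], [0,4], [1,2], [1,3], [1,4], [2,3], [2,4], [3,4]
  2-simplices (5): [0,1,4], [0,2,3], [0,3,4], [1,2,3], [1,2,4]

giving chain groups C_0 ≅ Z^5, C_1 ≅ Z^10, C_2 ≅ Z^5.

The boundary map ∂_1: C_1 → C_0 is given by ∂[p,q] = [q] − [p].
The resulting 5×10 matrix has rank 4, and its Smith normal form has invariant factors (1,1,1,1).

The boundary map ∂_2: C_2 → C_1 acts by ∂[p,q,r] = [q,r] − [p,r] + [p,q]. For instance
  ∂[0,1,4] = [1,4] − [0,4] + [0,1],
  ∂[1,2,3] = [2,3] − [1,3] + [1,2].
As a 10×5 matrix over Z this has rank 5, with invariant factors (1,1,1,1,1).

Now H_k = ker ∂_k / im ∂_{k+1}, so:

  H_0: rank C_0 − rank ∂_1 = 5 − 4 = 1, and the invariant factors of ∂_1 are all 1, so H_0 ≅ Z.

H_0 = Z.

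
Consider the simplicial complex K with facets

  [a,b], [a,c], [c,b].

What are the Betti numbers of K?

b_0 = 1, b_1 = 1.

We work with the vertex ordering a < b < c. The simplices of K, each written with vertices in increasing order, are:

  0-simplices (3): a, b, c
  1-simplices (3): ab, ac, bc

Hence C_0 ≅ Z^3, C_1 ≅ Z^3.

The boundary map ∂_1: C_1 → C_0 sends each edge [p,q] (with p < q) to q − p.
As a 3×3 matrix over Z this has rank 2, with invariant factors (1,1).

Reading off H_k = ker ∂_k / im ∂_{k+1}:

  H_0: rank C_0 − rank ∂_1 = 3 − 2 = 1, and the invariant factors of ∂_1 are all 1, so H_0 ≅ Z.
  H_1: rank ker ∂_1 − rank ∂_2 = (3 − 2) − 0 = 1, and there is no ∂_2, so H_1 ≅ Z.

(K is a triangulation of the circle S^1.)

Hence the Betti numbers are b_0 = 1, b_1 = 1.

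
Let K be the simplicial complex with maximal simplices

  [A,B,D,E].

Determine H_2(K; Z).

H_2 ≅ 0.

Order the vertices as A < B < D < E. Listing each simplex with vertices in this order, K has dimension 3 with simplices:

  0-simplices (4): A, B, D, E
  1-simplices (6): AB, AD, AE, BD, BE, DE
  2-simplices (4): ABD, ABE, ADE, BDE
  3-simplices (1): ABDE

so the chain groups are C_0 ≅ Z^4, C_1 ≅ Z^6, C_2 ≅ Z^4, C_3 ≅ Z^1.

The boundary map ∂_1: C_1 → C_0 is given by ∂[p,q] = [q] − [p].
This gives a 4×6 integer matrix of rank 3; reducing to Smith normal form yields diagonal entries (1,1,1).

∂_2: C_2 → C_1 maps a triangle to the signed sum of its edges. For instance
  ∂BDE = DE − BE + BD,
  ∂ADE = DE − AE + AD.
As a 6×4 matrix over Z this has rank 3, with invariant factors (1,1,1).

∂_3: C_3 → C_2 sends each 3-simplex σ to the alternating sum Σ_i (−1)^i (σ with its i-th vertex removed). For instance
  ∂ABDE = BDE − ADE + ABE − ABD.
The resulting 4×1 matrix has rank 1, and its Smith normal form has invariant factors (1).

Reading off H_k = ker ∂_k / im ∂_{k+1}:

  H_2: rank ker ∂_2 − rank ∂_3 = (4 − 3) − 1 = 0, and the invariant factors of ∂_3 are all 1, so H_2 = 0.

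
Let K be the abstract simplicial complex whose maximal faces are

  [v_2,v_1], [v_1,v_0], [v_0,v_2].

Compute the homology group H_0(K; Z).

H_0 = Z.

Order the vertices as v_0 < v_1 < v_2. Listing each simplex with vertices in this order, K has dimension 1 with simplices:

  0-simplices (3): [v_0], [v_1], [v_2]
  1-simplices (3): [v_0,v_1], [v_0,v_2], [v_1,v_2]

giving chain groups C_0 ≅ Z^3, C_1 ≅ Z^3.

∂_1: C_1 → C_0 sends each edge [p,q] (with p < q) to q − p. For instance
  ∂[v_0,v_1] = [v_1] − [v_0].
The 3×3 boundary matrix has rank 2 and Smith normal form diag(1,1).

Reading off H_k = ker ∂_k / im ∂_{k+1}:

  H_0: rank C_0 − rank ∂_1 = 3 − 2 = 1, and the invariant factors of ∂_1 are all 1, so H_0 = Z.

(K is a triangulation of the circle S^1.)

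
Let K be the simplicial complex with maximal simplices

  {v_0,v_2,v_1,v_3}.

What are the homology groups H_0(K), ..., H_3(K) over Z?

H_0 ≅ Z,  H_1 = 0,  H_2 = 0,  H_3 = 0.

We work with the vertex ordering v_0 < v_1 < v_2 < v_3. The simplices of K, each written with vertices in increasing order, are:

  0-simplices (4): [v_0], [v_1], [v_2], [v_3]
  1-simplices (6): [v_0,v_1], [v_0,v_2], [v_0,v_3], [v_1,v_2], [v_1,v_3], [v_2,v_3]
  2-simplices (4): [v_0,v_1,v_2], [v_0,v_1,v_3], [v_0,v_2,v_3], [v_1,v_2,v_3]
  3-simplices (1): [v_0,v_1,v_2,v_3]

giving chain groups C_0 ≅ Z^4, C_1 ≅ Z^6, C_2 ≅ Z^4, C_3 ≅ Z^1.

The boundary map ∂_1: C_1 → C_0 sends each edge [p,q] (with p < q) to q − p.
The resulting 4×6 matrix has rank 3, and its Smith normal form has invariant factors (1,1,1).

The boundary map ∂_2: C_2 → C_1 acts by ∂[p,q,r] = [q,r] − [p,r] + [p,q]. For instance
  ∂[v_0,v_1,v_2] = [v_1,v_2] − [v_0,v_2] + [v_0,v_1],
  ∂[v_0,v_2,v_3] = [v_2,v_3] − [v_0,v_3] + [v_0,v_2].
The resulting 6×4 matrix has rank 3, and its Smith normal form has invariant factors (1,1,1).

The boundary map ∂_3: C_3 → C_2 sends each 3-simplex σ to the alternating sum Σ_i (−1)^i (σ with its i-th vertex removed). For instance
  ∂[v_0,v_1,v_2,v_3] = [v_1,v_2,v_3] − [v_0,v_2,v_3] + [v_0,v_1,v_3] − [v_0,v_1,v_2].
The 4×1 boundary matrix has rank 1 and Smith normal form diag(1).

Reading off H_k = ker ∂_k / im ∂_{k+1}:

  H_0: rank C_0 − rank ∂_1 = 4 − 3 = 1, and the invariant factors of ∂_1 are all 1, so H_0 ≅ Z.
  H_1: rank ker ∂_1 − rank ∂_2 = (6 − 3) − 3 = 0, and the invariant factors of ∂_2 are all 1, so H_1 ≅ 0.
  H_2: rank ker ∂_2 − rank ∂_3 = (4 − 3) − 1 = 0, and the invariant factors of ∂_3 are all 1, so H_2 ≅ 0.
  H_3: rank ker ∂_3 − rank ∂_4 = (1 − 1) − 0 = 0, and there is no ∂_4, so H_3 ≅ 0.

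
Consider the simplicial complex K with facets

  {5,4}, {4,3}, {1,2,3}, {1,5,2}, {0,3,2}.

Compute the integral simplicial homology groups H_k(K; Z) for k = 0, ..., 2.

Order the vertices as 0 < 1 < 2 < 3 < 4 < 5. Listing each simplex with vertices in this order, K has dimension 2 with simplices:

  0-simplices (6): [0], [1], [2], [3], [4], [5]
  1-simplices (9): [0,2], [0,3], [1,2], [1,3], [1,5], [2,3], [2,5], [3,4], [4,5]
  2-simplices (3): [0,2,3], [1,2,3], [1,2,5]

giving chain groups C_0 ≅ Z^6, C_1 ≅ Z^9, C_2 ≅ Z^3.

∂_1: C_1 → C_0 is given by ∂[p,q] = [q] − [p]. For instance
  ∂[4,5] = [5] − [4].
The resulting 6×9 matrix has rank 5, and its Smith normal form has invariant factors (1,1,1,1,1).

∂_2: C_2 → C_1 acts by ∂[p,q,r] = [q,r] − [p,r] + [p,q]. For instance
  ∂[0,2,3] = [2,3] − [0,3] + [0,2],
  ∂[1,2,3] = [2,3] − [1,3] + [1,2].
The 9×3 boundary matrix has rank 3 and Smith normal form diag(1,1,1).

Computing H_k = (kernel of ∂_k) / (image of ∂_{k+1}):

  H_0: rank C_0 − rank ∂_1 = 6 − 5 = 1, and the invariant factors of ∂_1 are all 1, so H_0 ≅ Z.
  H_1: rank ker ∂_1 − rank ∂_2 = (9 − 5) − 3 = 1, and the invariant factors of ∂_2 are all 1, so H_1 ≅ Z.
  H_2: rank ker ∂_2 − rank ∂_3 = (3 − 3) − 0 = 0, and there is no ∂_3, so H_2 ≅ 0.

H_0 ≅ Z,  H_1 ≅ Z,  H_2 = 0.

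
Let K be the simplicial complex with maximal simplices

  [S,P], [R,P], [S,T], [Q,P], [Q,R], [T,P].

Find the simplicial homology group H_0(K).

Fix the vertex order P < Q < R < S < T and write every simplex with vertices in increasing order. Then dim K = 1 and the simplices of K are:

  0-simplices (5): P, Q, R, S, T
  1-simplices (6): PQ, PR, PS, PT, QR, ST

Hence C_0 ≅ Z^5, C_1 ≅ Z^6.

The boundary map ∂_1: C_1 → C_0 is given by ∂[p,q] = [q] − [p].
The resulting 5×6 matrix has rank 4, and its Smith normal form has invariant factors (1,1,1,1).

Now H_k = ker ∂_k / im ∂_{k+1}, so:

  H_0: rank C_0 − rank ∂_1 = 5 − 4 = 1, and the invariant factors of ∂_1 are all 1, so H_0 ≅ Z.

H_0 = Z.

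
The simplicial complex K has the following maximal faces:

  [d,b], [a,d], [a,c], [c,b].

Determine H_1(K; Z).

H_1 ≅ Z.

Fix the vertex order a < b < c < d and write every simplex with vertices in increasing order. Then dim K = 1 and the simplices of K are:

  0-simplices (4): a, b, c, d
  1-simplices (4): ac, ad, bc, bd

so the chain groups are C_0 ≅ Z^4, C_1 ≅ Z^4.

The boundary map ∂_1: C_1 → C_0 maps an edge to its endpoints' difference, ∂[p,q] = q − p. For instance
  ∂bd = d − b.
This gives a 4×4 integer matrix of rank 3; reducing to Smith normal form yields diagonal entries (1,1,1).

Reading off H_k = ker ∂_k / im ∂_{k+1}:

  H_1: rank ker ∂_1 − rank ∂_2 = (4 − 3) − 0 = 1, and there is no ∂_2, so H_1 = Z.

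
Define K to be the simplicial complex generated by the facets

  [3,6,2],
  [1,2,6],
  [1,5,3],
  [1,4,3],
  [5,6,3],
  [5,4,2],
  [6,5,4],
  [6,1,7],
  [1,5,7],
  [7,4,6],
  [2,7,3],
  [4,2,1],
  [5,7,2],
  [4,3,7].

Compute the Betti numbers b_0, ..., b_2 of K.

b_0 = 1, b_1 = 2, b_2 = 1.

Order the vertices as 1 < 2 < 3 < 4 < 5 < 6 < 7. Listing each simplex with vertices in this order, K has dimension 2 with simplices:

  0-simplices (7): [1], [2], [3], [4], [5], [6], [7]
  1-simplices (21): [1,2], [1,3], [1,4], [1,5], [1,6], [1,7], [2,3], [2,4], [2,5], [2,6], [2,7], [3,4], [3,5], [3,6], [3,7], [4,5], [4,6], [4,7], [5,6], [5,7], [6,7]
  2-simplices (14): [1,2,4], [1,2,6], [1,3,4], [1,3,5], [1,5,7], [1,6,7], [2,3,6], [2,3,7], [2,4,5], [2,5,7], [3,4,7], [3,5,6], [4,5,6], [4,6,7]

so the chain groups are C_0 ≅ Z^7, C_1 ≅ Z^21, C_2 ≅ Z^14.

Boundary ∂_1: C_1 → C_0 sends each edge [p,q] (with p < q) to q − p.
As a 7×21 matrix over Z this has rank 6, with invariant factors (1,1,1,1,1,1).

∂_2: C_2 → C_1 sends each 2-simplex [p,q,r] to [q,r] − [p,r] + [p,q]. For instance
  ∂[2,4,5] = [4,5] − [2,5] + [2,4],
  ∂[1,3,4] = [3,4] − [1,4] + [1,3].
The 21×14 boundary matrix has rank 13 and Smith normal form diag(1,1,1,1,1,1,1,1,1,1,1,1,1).

From H_k ≅ ker(∂_k) / im(∂_{k+1}) we obtain:

  H_0: rank C_0 − rank ∂_1 = 7 − 6 = 1, and the invariant factors of ∂_1 are all 1, so H_0 = Z.
  H_1: rank ker ∂_1 − rank ∂_2 = (21 − 6) − 13 = 2, and the invariant factors of ∂_2 are all 1, so H_1 = Z^2.
  H_2: rank ker ∂_2 − rank ∂_3 = (14 − 13) − 0 = 1, and there is no ∂_3, so H_2 = Z.

(K is a triangulation of the torus T^2.)

Hence the Betti numbers are b_0 = 1, b_1 = 2, b_2 = 1.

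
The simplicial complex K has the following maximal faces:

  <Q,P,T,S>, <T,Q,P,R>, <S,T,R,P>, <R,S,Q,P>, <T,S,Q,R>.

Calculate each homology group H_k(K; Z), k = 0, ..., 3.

Fix the vertex order P < Q < R < S < T and write every simplex with vertices in increasing order. Then dim K = 3 and the simplices of K are:

  0-simplices (5): P, Q, R, S, T
  1-simplices (10): PQ, PR, PS, PT, QR, QS, QT, RS, RT, ST
  2-simplices (10): PQR, PQS, PQT, PRS, PRT, PST, QRS, QRT, QST, RST
  3-simplices (5): PQRS, PQRT, PQST, PRST, QRST

giving chain groups C_0 ≅ Z^5, C_1 ≅ Z^10, C_2 ≅ Z^10, C_3 ≅ Z^5.

Boundary ∂_1: C_1 → C_0 maps an edge to its endpoints' difference, ∂[p,q] = q − p. For instance
  ∂PQ = Q − P.
As a 5×10 matrix over Z this has rank 4, with invariant factors (1,1,1,1).

∂_2: C_2 → C_1 acts by ∂[p,q,r] = [q,r] − [p,r] + [p,q]. For instance
  ∂PRS = RS − PS + PR,
  ∂QRT = RT − QT + QR.
The resulting 10×10 matrix has rank 6, and its Smith normal form has invariant factors (1,1,1,1,1,1).

The boundary map ∂_3: C_3 → C_2 sends each 3-simplex σ to the alternating sum Σ_i (−1)^i (σ with its i-th vertex removed). For instance
  ∂PQRS = QRS − PRS + PQS − PQR,
  ∂PRST = RST − PST + PRT − PRS.
The resulting 10×5 matrix has rank 4, and its Smith normal form has invariant factors (1,1,1,1).

From H_k ≅ ker(∂_k) / im(∂_{k+1}) we obtain:

  H_0: rank C_0 − rank ∂_1 = 5 − 4 = 1, and the invariant factors of ∂_1 are all 1, so H_0 ≅ Z.
  H_1: rank ker ∂_1 − rank ∂_2 = (10 − 4) − 6 = 0, and the invariant factors of ∂_2 are all 1, so H_1 ≅ 0.
  H_2: rank ker ∂_2 − rank ∂_3 = (10 − 6) − 4 = 0, and the invariant factors of ∂_3 are all 1, so H_2 ≅ 0.
  H_3: rank ker ∂_3 − rank ∂_4 = (5 − 4) − 0 = 1, and there is no ∂_4, so H_3 ≅ Z.

H_0 ≅ Z,  H_1 = 0,  H_2 = 0,  H_3 ≅ Z.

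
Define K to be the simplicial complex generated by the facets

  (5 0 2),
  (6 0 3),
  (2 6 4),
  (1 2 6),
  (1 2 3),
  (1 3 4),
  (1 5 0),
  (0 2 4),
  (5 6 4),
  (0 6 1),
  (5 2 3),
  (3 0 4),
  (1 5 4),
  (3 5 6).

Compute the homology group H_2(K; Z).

Order the vertices as 0 < 1 < 2 < 3 < 4 < 5 < 6. Listing each simplex with vertices in this order, K has dimension 2 with simplices:

  0-simplices (7): [0], [1], [2], [3], [4], [5], [6]
  1-simplices (21): [0,1], [0,2], [0,3], [0,4], [0,5], [0,6], [1,2], [1,3], [1,4], [1,5], [1,6], [2,3], [2,4], [2,5], [2,6], [3,4], [3,5], [3,6], [4,5], [4,6], [5,6]
  2-simplices (14): [0,1,5], [0,1,6], [0,2,4], [0,2,5], [0,3,4], [0,3,6], [1,2,3], [1,2,6], [1,3,4], [1,4,5], [2,3,5], [2,4,6], [3,5,6], [4,5,6]

Hence C_0 ≅ Z^7, C_1 ≅ Z^21, C_2 ≅ Z^14.

The boundary map ∂_1: C_1 → C_0 maps an edge to its endpoints' difference, ∂[p,q] = q − p. For instance
  ∂[2,5] = [5] − [2].
The resulting 7×21 matrix has rank 6, and its Smith normal form has invariant factors (1,1,1,1,1,1).

Boundary ∂_2: C_2 → C_1 sends each 2-simplex [p,q,r] to [q,r] − [p,r] + [p,q]. For instance
  ∂[1,2,3] = [2,3] − [1,3] + [1,2],
  ∂[2,3,5] = [3,5] − [2,5] + [2,3].
The 21×14 boundary matrix has rank 13 and Smith normal form diag(1,1,1,1,1,1,1,1,1,1,1,1,1).

From H_k ≅ ker(∂_k) / im(∂_{k+1}) we obtain:

  H_2: rank ker ∂_2 − rank ∂_3 = (14 − 13) − 0 = 1, and there is no ∂_3, so H_2 = Z.

(K is a triangulation of the torus T^2.)

H_2 ≅ Z.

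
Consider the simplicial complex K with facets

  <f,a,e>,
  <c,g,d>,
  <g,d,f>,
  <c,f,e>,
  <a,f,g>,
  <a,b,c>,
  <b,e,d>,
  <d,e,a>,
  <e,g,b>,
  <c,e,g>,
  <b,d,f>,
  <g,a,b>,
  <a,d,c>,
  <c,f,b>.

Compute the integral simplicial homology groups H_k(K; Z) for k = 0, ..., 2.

H_0 = Z,  H_1 = Z^2,  H_2 = Z.

K has 7 vertices, 21 edges, 14 triangles.
rank ∂_0 = 0, rank ∂_1 = 6 ⇒ b_0 = 7 − 0 − 6 = 1; all invariant factors of ∂_1 are 1 so no torsion. So H_0 ≅ Z.
rank ∂_1 = 6, rank ∂_2 = 13 ⇒ b_1 = 21 − 6 − 13 = 2; all invariant factors of ∂_2 are 1 so no torsion. So H_1 ≅ Z^2.
rank ∂_2 = 13, rank ∂_3 = 0 ⇒ b_2 = 14 − 13 − 0 = 1. So H_2 ≅ Z.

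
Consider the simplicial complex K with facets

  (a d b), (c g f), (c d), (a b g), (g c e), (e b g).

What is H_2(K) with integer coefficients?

H_2 = 0.

Fix the vertex order a < b < c < d < e < f < g and write every simplex with vertices in increasing order. Then dim K = 2 and the simplices of K are:

  0-simplices (7): a, b, c, d, e, f, g
  1-simplices (12): ab, ad, ag, bd, be, bg, cd, ce, cf, cg, eg, fg
  2-simplices (5): abd, abg, beg, ceg, cfg

so the chain groups are C_0 ≅ Z^7, C_1 ≅ Z^12, C_2 ≅ Z^5.

Boundary ∂_1: C_1 → C_0 is given by ∂[p,q] = [q] − [p]. For instance
  ∂ag = g − a.
This gives a 7×12 integer matrix of rank 6; reducing to Smith normal form yields diagonal entries (1,1,1,1,1,1).

Boundary ∂_2: C_2 → C_1 maps a triangle to the signed sum of its edges. For instance
  ∂abd = bd − ad + ab,
  ∂cfg = fg − cg + cf.
The 12×5 boundary matrix has rank 5 and Smith normal form diag(1,1,1,1,1).

Now H_k = ker ∂_k / im ∂_{k+1}, so:

  H_2: rank ker ∂_2 − rank ∂_3 = (5 − 5) − 0 = 0, and there is no ∂_3, so H_2 ≅ 0.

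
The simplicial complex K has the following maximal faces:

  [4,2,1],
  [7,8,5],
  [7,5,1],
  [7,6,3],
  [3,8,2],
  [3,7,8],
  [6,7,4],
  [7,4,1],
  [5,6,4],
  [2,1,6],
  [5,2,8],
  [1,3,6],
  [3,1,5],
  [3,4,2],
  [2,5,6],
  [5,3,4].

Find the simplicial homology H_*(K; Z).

Order the vertices as 1 < 2 < 3 < 4 < 5 < 6 < 7 < 8. Listing each simplex with vertices in this order, K has dimension 2 with simplices:

  0-simplices (8): [1], [2], [3], [4], [5], [6], [7], [8]
  1-simplices (24): (24 of them)
  2-simplices (16): [1,2,4], [1,2,6], [1,3,5], [1,3,6], [1,4,7], [1,5,7], [2,3,4], [2,3,8], [2,5,6], [2,5,8], [3,4,5], [3,6,7], [3,7,8], [4,5,6], [4,6,7], [5,7,8]

Hence C_0 ≅ Z^8, C_1 ≅ Z^24, C_2 ≅ Z^16.

Boundary ∂_1: C_1 → C_0 sends each edge [p,q] (with p < q) to q − p.
The 8×24 boundary matrix has rank 7 and Smith normal form diag(1,1,1,1,1,1,1).

Boundary ∂_2: C_2 → C_1 maps a triangle to the signed sum of its edges. For instance
  ∂[3,6,7] = [6,7] − [3,7] + [3,6],
  ∂[4,5,6] = [5,6] − [4,6] + [4,5].
The resulting 24×16 matrix has rank 15, and its Smith normal form has invariant factors (1,1,1,1,1,1,1,1,1,1,1,1,1,1,1).

From H_k ≅ ker(∂_k) / im(∂_{k+1}) we obtain:

  H_0: rank C_0 − rank ∂_1 = 8 − 7 = 1, and the invariant factors of ∂_1 are all 1, so H_0 = Z.
  H_1: rank ker ∂_1 − rank ∂_2 = (24 − 7) − 15 = 2, and the invariant factors of ∂_2 are all 1, so H_1 = Z^2.
  H_2: rank ker ∂_2 − rank ∂_3 = (16 − 15) − 0 = 1, and there is no ∂_3, so H_2 = Z.

H_0 = Z,  H_1 = Z^2,  H_2 = Z.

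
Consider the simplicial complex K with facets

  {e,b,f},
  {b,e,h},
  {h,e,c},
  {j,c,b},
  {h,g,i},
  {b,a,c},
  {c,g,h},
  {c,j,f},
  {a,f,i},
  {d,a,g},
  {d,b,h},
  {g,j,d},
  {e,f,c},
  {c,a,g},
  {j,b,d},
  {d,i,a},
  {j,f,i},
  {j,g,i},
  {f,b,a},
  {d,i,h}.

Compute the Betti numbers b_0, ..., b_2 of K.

b_0 = 1, b_1 = 1, b_2 = 0.

Fix the vertex order a < b < c < d < e < f < g < h < i < j and write every simplex with vertices in increasing order. Then dim K = 2 and the simplices of K are:

  0-simplices (10): a, b, c, d, e, f, g, h, i, j
  1-simplices (30): ab, ac, ad, af, ag, ai, bc, bd, be, bf, bh, bj, ce, cf, cg, ch, cj, dg, dh, di, dj, ef, eh, fi, fj, gh, gi, gj, hi, ij
  2-simplices (20): abc, abf, acg, adg, adi, afi, bcj, bdh, bdj, bef, beh, cef, ceh, cfj, cgh, dgj, dhi, fij, ghi, gij

Hence C_0 ≅ Z^10, C_1 ≅ Z^30, C_2 ≅ Z^20.

The boundary map ∂_1: C_1 → C_0 is given by ∂[p,q] = [q] − [p].
The resulting 10×30 matrix has rank 9, and its Smith normal form has invariant factors (1,1,1,1,1,1,1,1,1).

Boundary ∂_2: C_2 → C_1 acts by ∂[p,q,r] = [q,r] − [p,r] + [p,q]. For instance
  ∂beh = eh − bh + be,
  ∂acg = cg − ag + ac.
This gives a 30×20 integer matrix of rank 20; reducing to Smith normal form yields diagonal entries (1,1,1,1,1,1,1,1,1,1,1,1,1,1,1,1,1,1,1,2).

Now H_k = ker ∂_k / im ∂_{k+1}, so:

  H_0: rank C_0 − rank ∂_1 = 10 − 9 = 1, and the invariant factors of ∂_1 are all 1, so H_0 ≅ Z.
  H_1: rank ker ∂_1 − rank ∂_2 = (30 − 9) − 20 = 1, and ∂_2 has invariant factor 2 > 1, so H_1 ≅ Z ⊕ Z/2Z.
  H_2: rank ker ∂_2 − rank ∂_3 = (20 − 20) − 0 = 0, and there is no ∂_3, so H_2 ≅ 0.

(K is a triangulation of the Klein bottle.)

Hence the Betti numbers are b_0 = 1, b_1 = 1, b_2 = 0.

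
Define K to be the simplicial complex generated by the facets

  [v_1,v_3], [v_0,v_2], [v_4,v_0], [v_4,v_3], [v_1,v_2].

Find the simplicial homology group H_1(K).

H_1 = Z.

Fix the vertex order v_0 < v_1 < v_2 < v_3 < v_4 and write every simplex with vertices in increasing order. Then dim K = 1 and the simplices of K are:

  0-simplices (5): [v_0], [v_1], [v_2], [v_3], [v_4]
  1-simplices (5): [v_0,v_2], [v_0,v_4], [v_1,v_2], [v_1,v_3], [v_3,v_4]

Hence C_0 ≅ Z^5, C_1 ≅ Z^5.

The boundary map ∂_1: C_1 → C_0 maps an edge to its endpoints' difference, ∂[p,q] = q − p. For instance
  ∂[v_1,v_2] = [v_2] − [v_1].
The 5×5 boundary matrix has rank 4 and Smith normal form diag(1,1,1,1).

From H_k ≅ ker(∂_k) / im(∂_{k+1}) we obtain:

  H_1: rank ker ∂_1 − rank ∂_2 = (5 − 4) − 0 = 1, and there is no ∂_2, so H_1 ≅ Z.

(K is a triangulation of the circle S^1.)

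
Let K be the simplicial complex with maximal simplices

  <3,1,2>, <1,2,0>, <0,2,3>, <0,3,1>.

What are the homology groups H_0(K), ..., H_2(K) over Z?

H_0 ≅ Z,  H_1 = 0,  H_2 ≅ Z.

Take the total order 0 < 1 < 2 < 3 on the vertex set. Then K (dimension 2) consists of the simplices:

  0-simplices (4): [0], [1], [2], [3]
  1-simplices (6): [0,1], [0,2], [0,3], [1,2], [1,3], [2,3]
  2-simplices (4): [0,1,2], [0,1,3], [0,2,3], [1,2,3]

giving chain groups C_0 ≅ Z^4, C_1 ≅ Z^6, C_2 ≅ Z^4.

∂_1: C_1 → C_0 sends each edge [p,q] (with p < q) to q − p. For instance
  ∂[0,1] = [1] − [0].
The 4×6 boundary matrix has rank 3 and Smith normal form diag(1,1,1).

The boundary map ∂_2: C_2 → C_1 acts by ∂[p,q,r] = [q,r] − [p,r] + [p,q]. For instance
  ∂[0,1,2] = [1,2] − [0,2] + [0,1],
  ∂[1,2,3] = [2,3] − [1,3] + [1,2].
The resulting 6×4 matrix has rank 3, and its Smith normal form has invariant factors (1,1,1).

Reading off H_k = ker ∂_k / im ∂_{k+1}:

  H_0: rank C_0 − rank ∂_1 = 4 − 3 = 1, and the invariant factors of ∂_1 are all 1, so H_0 ≅ Z.
  H_1: rank ker ∂_1 − rank ∂_2 = (6 − 3) − 3 = 0, and the invariant factors of ∂_2 are all 1, so H_1 ≅ 0.
  H_2: rank ker ∂_2 − rank ∂_3 = (4 − 3) − 0 = 1, and there is no ∂_3, so H_2 ≅ Z.

As a check, the Euler characteristic is 4 − 6 + 4 = 2, which agrees with 1 − 0 + 1 = 2.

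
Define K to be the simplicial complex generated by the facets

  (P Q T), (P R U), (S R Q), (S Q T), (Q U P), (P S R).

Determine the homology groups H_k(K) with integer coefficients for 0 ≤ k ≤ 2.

Take the total order P < Q < R < S < T < U on the vertex set. Then K (dimension 2) consists of the simplices:

  0-simplices (6): P, Q, R, S, T, U
  1-simplices (12): PQ, PR, PS, PT, PU, QR, QS, QT, QU, RS, RU, ST
  2-simplices (6): PQT, PQU, PRS, PRU, QRS, QST

giving chain groups C_0 ≅ Z^6, C_1 ≅ Z^12, C_2 ≅ Z^6.

∂_1: C_1 → C_0 maps an edge to its endpoints' difference, ∂[p,q] = q − p. For instance
  ∂PR = R − P.
The resulting 6×12 matrix has rank 5, and its Smith normal form has invariant factors (1,1,1,1,1).

∂_2: C_2 → C_1 maps a triangle to the signed sum of its edges. For instance
  ∂PQT = QT − PT + PQ,
  ∂PRU = RU − PU + PR.
This gives a 12×6 integer matrix of rank 6; reducing to Smith normal form yields diagonal entries (1,1,1,1,1,1).

From H_k ≅ ker(∂_k) / im(∂_{k+1}) we obtain:

  H_0: rank C_0 − rank ∂_1 = 6 − 5 = 1, and the invariant factors of ∂_1 are all 1, so H_0 = Z.
  H_1: rank ker ∂_1 − rank ∂_2 = (12 − 5) − 6 = 1, and the invariant factors of ∂_2 are all 1, so H_1 = Z.
  H_2: rank ker ∂_2 − rank ∂_3 = (6 − 6) − 0 = 0, and there is no ∂_3, so H_2 = 0.

H_0 = Z,  H_1 = Z,  H_2 = 0.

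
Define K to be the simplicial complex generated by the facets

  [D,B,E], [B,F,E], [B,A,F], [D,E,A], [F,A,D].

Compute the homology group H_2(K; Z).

Order the vertices as A < B < D < E < F. Listing each simplex with vertices in this order, K has dimension 2 with simplices:

  0-simplices (5): A, B, D, E, F
  1-simplices (10): AB, AD, AE, AF, BD, BE, BF, DE, DF, EF
  2-simplices (5): ABF, ADE, ADF, BDE, BEF

Hence C_0 ≅ Z^5, C_1 ≅ Z^10, C_2 ≅ Z^5.

Boundary ∂_1: C_1 → C_0 is given by ∂[p,q] = [q] − [p]. For instance
  ∂AB = B − A.
As a 5×10 matrix over Z this has rank 4, with invariant factors (1,1,1,1).

Boundary ∂_2: C_2 → C_1 sends each 2-simplex [p,q,r] to [q,r] − [p,r] + [p,q]. For instance
  ∂ADF = DF − AF + AD,
  ∂ABF = BF − AF + AB.
This gives a 10×5 integer matrix of rank 5; reducing to Smith normal form yields diagonal entries (1,1,1,1,1).

Reading off H_k = ker ∂_k / im ∂_{k+1}:

  H_2: rank ker ∂_2 − rank ∂_3 = (5 − 5) − 0 = 0, and there is no ∂_3, so H_2 ≅ 0.

H_2 ≅ 0.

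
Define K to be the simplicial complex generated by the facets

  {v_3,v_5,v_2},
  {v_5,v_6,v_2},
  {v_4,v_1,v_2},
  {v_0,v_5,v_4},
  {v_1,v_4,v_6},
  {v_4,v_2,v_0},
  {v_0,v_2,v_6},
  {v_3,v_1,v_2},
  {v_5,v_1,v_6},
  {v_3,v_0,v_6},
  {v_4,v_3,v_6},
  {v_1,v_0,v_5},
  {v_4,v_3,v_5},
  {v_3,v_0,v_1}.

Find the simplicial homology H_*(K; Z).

H_0 ≅ Z,  H_1 ≅ Z^2,  H_2 ≅ Z.

Order the vertices as v_0 < v_1 < v_2 < v_3 < v_4 < v_5 < v_6. Listing each simplex with vertices in this order, K has dimension 2 with simplices:

  0-simplices (7): [v_0], [v_1], [v_2], [v_3], [v_4], [v_5], [v_6]
  1-simplices (21): (21 of them)
  2-simplices (14): (14 of them)

Hence C_0 ≅ Z^7, C_1 ≅ Z^21, C_2 ≅ Z^14.

The boundary map ∂_1: C_1 → C_0 maps an edge to its endpoints' difference, ∂[p,q] = q − p.
The resulting 7×21 matrix has rank 6, and its Smith normal form has invariant factors (1,1,1,1,1,1).

Boundary ∂_2: C_2 → C_1 sends each 2-simplex [p,q,r] to [q,r] − [p,r] + [p,q]. For instance
  ∂[v_2,v_3,v_5] = [v_3,v_5] − [v_2,v_5] + [v_2,v_3],
  ∂[v_1,v_2,v_4] = [v_2,v_4] − [v_1,v_4] + [v_1,v_2].
As a 21×14 matrix over Z this has rank 13, with invariant factors (1,1,1,1,1,1,1,1,1,1,1,1,1).

Computing H_k = (kernel of ∂_k) / (image of ∂_{k+1}):

  H_0: rank C_0 − rank ∂_1 = 7 − 6 = 1, and the invariant factors of ∂_1 are all 1, so H_0 ≅ Z.
  H_1: rank ker ∂_1 − rank ∂_2 = (21 − 6) − 13 = 2, and the invariant factors of ∂_2 are all 1, so H_1 ≅ Z^2.
  H_2: rank ker ∂_2 − rank ∂_3 = (14 − 13) − 0 = 1, and there is no ∂_3, so H_2 ≅ Z.

As a check, the Euler characteristic is 7 − 21 + 14 = 0, which agrees with 1 − 2 + 1 = 0.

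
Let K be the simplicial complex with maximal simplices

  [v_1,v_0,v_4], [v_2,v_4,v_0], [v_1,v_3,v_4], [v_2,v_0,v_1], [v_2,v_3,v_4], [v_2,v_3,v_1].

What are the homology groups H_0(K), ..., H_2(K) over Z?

H_0 ≅ Z,  H_1 = 0,  H_2 ≅ Z.

K has 5 vertices, 9 edges, 6 triangles.
rank ∂_0 = 0, rank ∂_1 = 4 ⇒ b_0 = 5 − 0 − 4 = 1; all invariant factors of ∂_1 are 1 so no torsion. So H_0 ≅ Z.
rank ∂_1 = 4, rank ∂_2 = 5 ⇒ b_1 = 9 − 4 − 5 = 0; all invariant factors of ∂_2 are 1 so no torsion. So H_1 ≅ 0.
rank ∂_2 = 5, rank ∂_3 = 0 ⇒ b_2 = 6 − 5 − 0 = 1. So H_2 ≅ Z.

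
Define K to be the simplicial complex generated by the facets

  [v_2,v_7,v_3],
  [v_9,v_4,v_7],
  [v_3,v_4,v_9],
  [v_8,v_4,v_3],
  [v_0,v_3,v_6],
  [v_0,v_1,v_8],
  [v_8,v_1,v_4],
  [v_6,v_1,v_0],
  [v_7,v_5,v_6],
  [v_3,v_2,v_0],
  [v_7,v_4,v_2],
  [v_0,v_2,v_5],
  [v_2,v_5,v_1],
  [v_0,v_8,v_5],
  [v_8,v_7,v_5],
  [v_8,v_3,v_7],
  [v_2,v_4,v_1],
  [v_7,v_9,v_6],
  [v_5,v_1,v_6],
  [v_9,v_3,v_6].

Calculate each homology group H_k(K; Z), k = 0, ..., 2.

Fix the vertex order v_0 < v_1 < v_2 < v_3 < v_4 < v_5 < v_6 < v_7 < v_8 < v_9 and write every simplex with vertices in increasing order. Then dim K = 2 and the simplices of K are:

  0-simplices (10): [v_0], [v_1], [v_2], [v_3], [v_4], [v_5], [v_6], [v_7], [v_8], [v_9]
  1-simplices (30): (30 of them)
  2-simplices (20): (20 of them)

giving chain groups C_0 ≅ Z^10, C_1 ≅ Z^30, C_2 ≅ Z^20.

Boundary ∂_1: C_1 → C_0 maps an edge to its endpoints' difference, ∂[p,q] = q − p.
This gives a 10×30 integer matrix of rank 9; reducing to Smith normal form yields diagonal entries (1,1,1,1,1,1,1,1,1).

The boundary map ∂_2: C_2 → C_1 acts by ∂[p,q,r] = [q,r] − [p,r] + [p,q]. For instance
  ∂[v_6,v_7,v_9] = [v_7,v_9] − [v_6,v_9] + [v_6,v_7],
  ∂[v_1,v_2,v_5] = [v_2,v_5] − [v_1,v_5] + [v_1,v_2].
The 30×20 boundary matrix has rank 20 and Smith normal form diag(1,1,1,1,1,1,1,1,1,1,1,1,1,1,1,1,1,1,1,2).

Reading off H_k = ker ∂_k / im ∂_{k+1}:

  H_0: rank C_0 − rank ∂_1 = 10 − 9 = 1, and the invariant factors of ∂_1 are all 1, so H_0 ≅ Z.
  H_1: rank ker ∂_1 − rank ∂_2 = (30 − 9) − 20 = 1, and ∂_2 has invariant factor 2 > 1, so H_1 ≅ Z ⊕ Z/2.
  H_2: rank ker ∂_2 − rank ∂_3 = (20 − 20) − 0 = 0, and there is no ∂_3, so H_2 ≅ 0.

H_0 = Z,  H_1 = Z ⊕ Z/2,  H_2 = 0.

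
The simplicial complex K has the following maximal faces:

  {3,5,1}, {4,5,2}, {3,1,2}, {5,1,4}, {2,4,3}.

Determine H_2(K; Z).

H_2 ≅ 0.

We work with the vertex ordering 1 < 2 < 3 < 4 < 5. The simplices of K, each written with vertices in increasing order, are:

  0-simplices (5): [1], [2], [3], [4], [5]
  1-simplices (10): [1,2], [1,3], [1,4], [1,5], [2,3], [2,4], [2,5], [3,4], [3,5], [4,5]
  2-simplices (5): [1,2,3], [1,3,5], [1,4,5], [2,3,4], [2,4,5]

so the chain groups are C_0 ≅ Z^5, C_1 ≅ Z^10, C_2 ≅ Z^5.

Boundary ∂_1: C_1 → C_0 maps an edge to its endpoints' difference, ∂[p,q] = q − p.
The 5×10 boundary matrix has rank 4 and Smith normal form diag(1,1,1,1).

The boundary map ∂_2: C_2 → C_1 sends each 2-simplex [p,q,r] to [q,r] − [p,r] + [p,q]. For instance
  ∂[2,4,5] = [4,5] − [2,5] + [2,4],
  ∂[1,2,3] = [2,3] − [1,3] + [1,2].
The 10×5 boundary matrix has rank 5 and Smith normal form diag(1,1,1,1,1).

Computing H_k = (kernel of ∂_k) / (image of ∂_{k+1}):

  H_2: rank ker ∂_2 − rank ∂_3 = (5 − 5) − 0 = 0, and there is no ∂_3, so H_2 = 0.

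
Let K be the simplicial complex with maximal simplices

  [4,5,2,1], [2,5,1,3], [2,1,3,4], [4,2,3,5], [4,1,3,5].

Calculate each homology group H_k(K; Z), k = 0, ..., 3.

K has 5 vertices, 10 edges, 10 triangles, 5 3-simplices.
rank ∂_0 = 0, rank ∂_1 = 4 ⇒ b_0 = 5 − 0 − 4 = 1; all invariant factors of ∂_1 are 1 so no torsion. So H_0 = Z.
rank ∂_1 = 4, rank ∂_2 = 6 ⇒ b_1 = 10 − 4 − 6 = 0; all invariant factors of ∂_2 are 1 so no torsion. So H_1 = 0.
rank ∂_2 = 6, rank ∂_3 = 4 ⇒ b_2 = 10 − 6 − 4 = 0; all invariant factors of ∂_3 are 1 so no torsion. So H_2 = 0.
rank ∂_3 = 4, rank ∂_4 = 0 ⇒ b_3 = 5 − 4 − 0 = 1. So H_3 = Z.

H_0 ≅ Z,  H_1 = 0,  H_2 = 0,  H_3 ≅ Z.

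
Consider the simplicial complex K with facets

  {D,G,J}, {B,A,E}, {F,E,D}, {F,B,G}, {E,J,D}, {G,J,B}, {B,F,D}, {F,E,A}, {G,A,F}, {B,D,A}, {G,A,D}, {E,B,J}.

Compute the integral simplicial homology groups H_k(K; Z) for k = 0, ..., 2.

Take the total order A < B < D < E < F < G < J on the vertex set. Then K (dimension 2) consists of the simplices:

  0-simplices (7): A, B, D, E, F, G, J
  1-simplices (18): AB, AD, AE, AF, AG, BD, BE, BF, BG, BJ, DE, DF, DG, DJ, EF, EJ, FG, GJ
  2-simplices (12): ABD, ABE, ADG, AEF, AFG, BDF, BEJ, BFG, BGJ, DEF, DEJ, DGJ

Hence C_0 ≅ Z^7, C_1 ≅ Z^18, C_2 ≅ Z^12.

∂_1: C_1 → C_0 maps an edge to its endpoints' difference, ∂[p,q] = q − p.
As a 7×18 matrix over Z this has rank 6, with invariant factors (1,1,1,1,1,1).

∂_2: C_2 → C_1 acts by ∂[p,q,r] = [q,r] − [p,r] + [p,q]. For instance
  ∂BDF = DF − BF + BD,
  ∂ABE = BE − AE + AB.
The resulting 18×12 matrix has rank 12, and its Smith normal form has invariant factors (1,1,1,1,1,1,1,1,1,1,1,2).

Reading off H_k = ker ∂_k / im ∂_{k+1}:

  H_0: rank C_0 − rank ∂_1 = 7 − 6 = 1, and the invariant factors of ∂_1 are all 1, so H_0 ≅ Z.
  H_1: rank ker ∂_1 − rank ∂_2 = (18 − 6) − 12 = 0, and ∂_2 has invariant factor 2 > 1, so H_1 ≅ Z/2.
  H_2: rank ker ∂_2 − rank ∂_3 = (12 − 12) − 0 = 0, and there is no ∂_3, so H_2 ≅ 0.

H_0 = Z,  H_1 = Z/2,  H_2 = 0.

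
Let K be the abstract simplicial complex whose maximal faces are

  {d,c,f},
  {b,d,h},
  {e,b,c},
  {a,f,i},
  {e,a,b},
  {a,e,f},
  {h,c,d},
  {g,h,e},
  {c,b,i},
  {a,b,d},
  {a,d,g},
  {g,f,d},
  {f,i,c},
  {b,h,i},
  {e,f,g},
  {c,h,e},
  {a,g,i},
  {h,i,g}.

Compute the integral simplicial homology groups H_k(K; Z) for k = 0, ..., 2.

H_0 = Z,  H_1 = Z ⊕ Z_2,  H_2 = 0.

Take the total order a < b < c < d < e < f < g < h < i on the vertex set. Then K (dimension 2) consists of the simplices:

  0-simplices (9): a, b, c, d, e, f, g, h, i
  1-simplices (27): ab, ad, ae, af, ag, ai, bc, bd, be, bh, bi, cd, ce, cf, ch, ci, df, dg, dh, ef, eg, eh, fg, fi, gh, gi, hi
  2-simplices (18): abd, abe, adg, aef, afi, agi, bce, bci, bdh, bhi, cdf, cdh, ceh, cfi, dfg, efg, egh, ghi

giving chain groups C_0 ≅ Z^9, C_1 ≅ Z^27, C_2 ≅ Z^18.

∂_1: C_1 → C_0 is given by ∂[p,q] = [q] − [p]. For instance
  ∂gi = i − g.
This gives a 9×27 integer matrix of rank 8; reducing to Smith normal form yields diagonal entries (1,1,1,1,1,1,1,1).

Boundary ∂_2: C_2 → C_1 sends each 2-simplex [p,q,r] to [q,r] − [p,r] + [p,q]. For instance
  ∂cdh = dh − ch + cd,
  ∂agi = gi − ai + ag.
As a 27×18 matrix over Z this has rank 18, with invariant factors (1,1,1,1,1,1,1,1,1,1,1,1,1,1,1,1,1,2).

Computing H_k = (kernel of ∂_k) / (image of ∂_{k+1}):

  H_0: rank C_0 − rank ∂_1 = 9 − 8 = 1, and the invariant factors of ∂_1 are all 1, so H_0 = Z.
  H_1: rank ker ∂_1 − rank ∂_2 = (27 − 8) − 18 = 1, and ∂_2 has invariant factor 2 > 1, so H_1 = Z ⊕ Z_2.
  H_2: rank ker ∂_2 − rank ∂_3 = (18 − 18) − 0 = 0, and there is no ∂_3, so H_2 = 0.

(K is a triangulation of the Klein bottle.)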